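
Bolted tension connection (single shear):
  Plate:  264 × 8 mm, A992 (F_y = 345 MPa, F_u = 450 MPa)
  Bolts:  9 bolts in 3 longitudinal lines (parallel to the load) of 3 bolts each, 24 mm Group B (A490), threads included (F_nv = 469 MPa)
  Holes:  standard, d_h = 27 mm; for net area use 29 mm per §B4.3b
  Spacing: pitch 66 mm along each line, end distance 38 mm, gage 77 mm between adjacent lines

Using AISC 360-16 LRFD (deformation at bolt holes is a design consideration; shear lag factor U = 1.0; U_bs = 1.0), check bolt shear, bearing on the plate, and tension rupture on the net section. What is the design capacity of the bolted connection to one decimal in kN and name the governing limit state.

Bolt shear: A_b = π(24)²/4 = 452.39 mm². φR_n = 0.75 × 469 × 452.39 × 9 × 1 = 1432.2 kN.
Bearing (8 mm plate, F_u = 450 MPa): end bolts L_c = 38 − 27/2 = 24.5, R_n = min(1.2×24.5×8×450, 2.4×24×8×450) = 105.84 kN/bolt; interior L_c = 66 − 27 = 39, R_n = 168.48 kN/bolt. φR_n = 0.75 × (3×105.84 + 6×168.48) = 996.3 kN.
Tension rupture (net): A_n = (264 − 3×29)×8 = 1416 mm² (U = 1.0, A_e = A_n). φR_n = 0.75 × 450 × 1416 = 477.9 kN.
Governing: min(1432.2, 996.3, 477.9) = 477.9 kN → net-section rupture.

477.9 kN (net-section rupture governs)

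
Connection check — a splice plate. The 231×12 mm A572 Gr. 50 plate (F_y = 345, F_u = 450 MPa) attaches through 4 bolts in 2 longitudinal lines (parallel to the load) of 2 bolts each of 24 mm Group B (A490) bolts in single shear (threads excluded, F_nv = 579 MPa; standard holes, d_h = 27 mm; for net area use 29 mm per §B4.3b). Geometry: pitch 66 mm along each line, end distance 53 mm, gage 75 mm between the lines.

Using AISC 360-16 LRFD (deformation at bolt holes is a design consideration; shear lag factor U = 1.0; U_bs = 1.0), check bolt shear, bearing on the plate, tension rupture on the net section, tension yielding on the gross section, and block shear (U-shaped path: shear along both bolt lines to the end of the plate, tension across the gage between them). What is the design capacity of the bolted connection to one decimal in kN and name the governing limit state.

Bolt shear: A_b = π(24)²/4 = 452.39 mm². φR_n = 0.75 × 579 × 452.39 × 4 × 1 = 785.8 kN.
Bearing (12 mm plate, F_u = 450 MPa): end bolts L_c = 53 − 27/2 = 39.5, R_n = min(1.2×39.5×12×450, 2.4×24×12×450) = 255.96 kN/bolt; interior L_c = 66 − 27 = 39, R_n = 252.72 kN/bolt. φR_n = 0.75 × (2×255.96 + 2×252.72) = 763.0 kN.
Tension rupture (net): A_n = (231 − 2×29)×12 = 2076 mm² (U = 1.0, A_e = A_n). φR_n = 0.75 × 450 × 2076 = 700.7 kN.
Tension yield (gross): A_g = 231×12 = 2772 mm². φR_n = 0.90 × 345 × 2772 = 860.7 kN.
Block shear: shear path 2×[53+1×66] = 2×119 mm, A_gv = 2856, A_nv = 2×(119 − 1.5×29)×12 = 1812 mm²; tension across gage: (75 − 1×29)×12 = 552 mm². R_n = min(0.6×450×1812, 0.6×345×2856) + 1.0×450×552 = min(489.24, 591.19) + 248.4 = 737.64 kN. φR_n = 0.75 × 737.64 = 553.2 kN.
Governing: min(785.8, 763.0, 700.7, 860.7, 553.2) = 553.2 kN → block shear.

553.2 kN (block shear governs)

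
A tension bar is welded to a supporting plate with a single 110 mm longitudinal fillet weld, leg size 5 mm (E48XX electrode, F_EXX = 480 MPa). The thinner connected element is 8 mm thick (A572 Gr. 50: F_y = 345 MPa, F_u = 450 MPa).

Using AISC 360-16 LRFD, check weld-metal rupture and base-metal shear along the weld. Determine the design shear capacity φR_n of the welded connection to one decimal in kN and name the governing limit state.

Weld metal: throat = 0.707×5 = 3.535 mm, L = 110 mm. φR_n = 0.75 × 0.6 × 480 × 3.535 × 110 = 84.0 kN.
Base metal shear (8 mm plate): yield φR_n = 1.0×0.6×345×8×110 = 182.2 kN; rupture φR_n = 0.75×0.6×450×8×110 = 178.2 kN; take 178.2 kN (rupture).
Governing: min(84.0, 178.2) = 84.0 kN → weld metal.

84.0 kN (weld metal governs)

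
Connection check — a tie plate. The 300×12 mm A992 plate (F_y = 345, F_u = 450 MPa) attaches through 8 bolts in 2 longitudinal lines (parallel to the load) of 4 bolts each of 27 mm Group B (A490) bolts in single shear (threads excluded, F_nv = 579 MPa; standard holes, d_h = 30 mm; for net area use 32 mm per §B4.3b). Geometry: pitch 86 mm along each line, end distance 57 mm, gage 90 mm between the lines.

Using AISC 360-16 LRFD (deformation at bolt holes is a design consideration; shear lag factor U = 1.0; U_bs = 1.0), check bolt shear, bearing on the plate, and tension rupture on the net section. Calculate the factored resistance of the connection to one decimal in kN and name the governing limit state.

955.8 kN (net-section rupture governs)

Bolt shear: A_b = π(27)²/4 = 572.56 mm². φR_n = 0.75 × 579 × 572.56 × 8 × 1 = 1989.1 kN.
Bearing (12 mm plate, F_u = 450 MPa): end bolts L_c = 57 − 30/2 = 42, R_n = min(1.2×42×12×450, 2.4×27×12×450) = 272.16 kN/bolt; interior L_c = 86 − 30 = 56, R_n = 349.92 kN/bolt. φR_n = 0.75 × (2×272.16 + 6×349.92) = 1982.9 kN.
Tension rupture (net): A_n = (300 − 2×32)×12 = 2832 mm² (U = 1.0, A_e = A_n). φR_n = 0.75 × 450 × 2832 = 955.8 kN.
Governing: min(1989.1, 1982.9, 955.8) = 955.8 kN → net-section rupture.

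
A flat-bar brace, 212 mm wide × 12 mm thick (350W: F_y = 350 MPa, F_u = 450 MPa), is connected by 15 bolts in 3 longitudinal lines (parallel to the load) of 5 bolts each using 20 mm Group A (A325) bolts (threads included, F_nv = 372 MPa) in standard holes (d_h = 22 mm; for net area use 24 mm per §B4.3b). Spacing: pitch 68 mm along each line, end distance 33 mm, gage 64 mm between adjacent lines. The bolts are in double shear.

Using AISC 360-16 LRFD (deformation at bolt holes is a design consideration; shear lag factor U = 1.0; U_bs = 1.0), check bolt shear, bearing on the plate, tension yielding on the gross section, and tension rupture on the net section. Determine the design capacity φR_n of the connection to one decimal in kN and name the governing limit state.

567.0 kN (net-section rupture governs)

Bolt shear: A_b = π(20)²/4 = 314.16 mm². φR_n = 0.75 × 372 × 314.16 × 15 × 2 = 2629.5 kN.
Bearing (12 mm plate, F_u = 450 MPa): end bolts L_c = 33 − 22/2 = 22, R_n = min(1.2×22×12×450, 2.4×20×12×450) = 142.56 kN/bolt; interior L_c = 68 − 22 = 46, R_n = 259.2 kN/bolt. φR_n = 0.75 × (3×142.56 + 12×259.2) = 2653.6 kN.
Tension yield (gross): A_g = 212×12 = 2544 mm². φR_n = 0.90 × 350 × 2544 = 801.4 kN.
Tension rupture (net): A_n = (212 − 3×24)×12 = 1680 mm² (U = 1.0, A_e = A_n). φR_n = 0.75 × 450 × 1680 = 567.0 kN.
Governing: min(2629.5, 2653.6, 801.4, 567.0) = 567.0 kN → net-section rupture.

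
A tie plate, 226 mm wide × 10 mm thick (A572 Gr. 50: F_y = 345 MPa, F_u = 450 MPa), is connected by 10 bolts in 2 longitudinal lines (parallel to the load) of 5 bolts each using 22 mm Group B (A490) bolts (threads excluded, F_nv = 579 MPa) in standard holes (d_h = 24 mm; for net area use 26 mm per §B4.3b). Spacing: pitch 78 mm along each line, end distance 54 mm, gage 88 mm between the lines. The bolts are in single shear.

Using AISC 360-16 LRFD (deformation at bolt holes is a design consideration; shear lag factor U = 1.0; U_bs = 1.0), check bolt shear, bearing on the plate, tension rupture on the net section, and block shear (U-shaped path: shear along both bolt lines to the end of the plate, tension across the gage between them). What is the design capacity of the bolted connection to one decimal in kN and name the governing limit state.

587.3 kN (net-section rupture governs)

Bolt shear: A_b = π(22)²/4 = 380.13 mm². φR_n = 0.75 × 579 × 380.13 × 10 × 1 = 1650.7 kN.
Bearing (10 mm plate, F_u = 450 MPa): end bolts L_c = 54 − 24/2 = 42, R_n = min(1.2×42×10×450, 2.4×22×10×450) = 226.8 kN/bolt; interior L_c = 78 − 24 = 54, R_n = 237.6 kN/bolt. φR_n = 0.75 × (2×226.8 + 8×237.6) = 1765.8 kN.
Tension rupture (net): A_n = (226 − 2×26)×10 = 1740 mm² (U = 1.0, A_e = A_n). φR_n = 0.75 × 450 × 1740 = 587.3 kN.
Block shear: shear path 2×[54+4×78] = 2×366 mm, A_gv = 7320, A_nv = 2×(366 − 4.5×26)×10 = 4980 mm²; tension across gage: (88 − 1×26)×10 = 620 mm². R_n = min(0.6×450×4980, 0.6×345×7320) + 1.0×450×620 = min(1344.6, 1515.2) + 279 = 1623.6 kN. φR_n = 0.75 × 1623.6 = 1217.7 kN.
Governing: min(1650.7, 1765.8, 587.3, 1217.7) = 587.3 kN → net-section rupture.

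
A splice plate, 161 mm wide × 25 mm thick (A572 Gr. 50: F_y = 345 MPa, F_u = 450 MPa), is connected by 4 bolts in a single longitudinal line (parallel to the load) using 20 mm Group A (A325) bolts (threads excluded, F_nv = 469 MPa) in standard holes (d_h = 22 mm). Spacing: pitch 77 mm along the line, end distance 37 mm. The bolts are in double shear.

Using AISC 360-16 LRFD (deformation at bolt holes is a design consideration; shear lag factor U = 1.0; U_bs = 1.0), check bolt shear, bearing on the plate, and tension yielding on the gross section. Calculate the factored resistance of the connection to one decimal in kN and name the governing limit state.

Bolt shear: A_b = π(20)²/4 = 314.16 mm². φR_n = 0.75 × 469 × 314.16 × 4 × 2 = 884.0 kN.
Bearing (25 mm plate, F_u = 450 MPa): end bolts L_c = 37 − 22/2 = 26, R_n = min(1.2×26×25×450, 2.4×20×25×450) = 351 kN/bolt; interior L_c = 77 − 22 = 55, R_n = 540 kN/bolt. φR_n = 0.75 × (1×351 + 3×540) = 1478.3 kN.
Tension yield (gross): A_g = 161×25 = 4025 mm². φR_n = 0.90 × 345 × 4025 = 1249.8 kN.
Governing: min(884.0, 1478.3, 1249.8) = 884.0 kN → bolt shear.

884.0 kN (bolt shear governs)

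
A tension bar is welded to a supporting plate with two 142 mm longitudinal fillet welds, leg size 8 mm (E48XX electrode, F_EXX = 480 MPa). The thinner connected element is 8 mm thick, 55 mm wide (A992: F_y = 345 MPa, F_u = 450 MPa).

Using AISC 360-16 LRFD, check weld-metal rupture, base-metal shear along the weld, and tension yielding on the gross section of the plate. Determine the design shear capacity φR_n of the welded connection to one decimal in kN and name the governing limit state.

Weld metal: throat = 0.707×8 = 5.656 mm, L = 2×142 = 284 mm. φR_n = 0.75 × 0.6 × 480 × 5.656 × 284 = 347.0 kN.
Base metal shear (8 mm plate): yield φR_n = 1.0×0.6×345×8×284 = 470.3 kN; rupture φR_n = 0.75×0.6×450×8×284 = 460.1 kN; take 460.1 kN (rupture).
Tension yield (gross): A_g = 55×8 = 440 mm². φR_n = 0.90 × 345 × 440 = 136.6 kN.
Governing: min(347.0, 460.1, 136.6) = 136.6 kN → gross-section yield.

136.6 kN (gross-section yield governs)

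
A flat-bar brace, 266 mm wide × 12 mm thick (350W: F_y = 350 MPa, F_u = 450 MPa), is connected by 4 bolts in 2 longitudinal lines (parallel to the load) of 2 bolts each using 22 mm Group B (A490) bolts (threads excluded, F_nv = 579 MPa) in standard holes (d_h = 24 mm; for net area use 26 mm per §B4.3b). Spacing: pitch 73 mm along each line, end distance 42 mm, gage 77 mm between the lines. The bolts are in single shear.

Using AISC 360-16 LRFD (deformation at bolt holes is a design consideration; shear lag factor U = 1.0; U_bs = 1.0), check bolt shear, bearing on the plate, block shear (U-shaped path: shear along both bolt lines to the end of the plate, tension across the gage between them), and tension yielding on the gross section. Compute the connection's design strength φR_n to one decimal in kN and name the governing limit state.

Bolt shear: A_b = π(22)²/4 = 380.13 mm². φR_n = 0.75 × 579 × 380.13 × 4 × 1 = 660.3 kN.
Bearing (12 mm plate, F_u = 450 MPa): end bolts L_c = 42 − 24/2 = 30, R_n = min(1.2×30×12×450, 2.4×22×12×450) = 194.4 kN/bolt; interior L_c = 73 − 24 = 49, R_n = 285.12 kN/bolt. φR_n = 0.75 × (2×194.4 + 2×285.12) = 719.3 kN.
Block shear: shear path 2×[42+1×73] = 2×115 mm, A_gv = 2760, A_nv = 2×(115 − 1.5×26)×12 = 1824 mm²; tension across gage: (77 − 1×26)×12 = 612 mm². R_n = min(0.6×450×1824, 0.6×350×2760) + 1.0×450×612 = min(492.48, 579.6) + 275.4 = 767.88 kN. φR_n = 0.75 × 767.88 = 575.9 kN.
Tension yield (gross): A_g = 266×12 = 3192 mm². φR_n = 0.90 × 350 × 3192 = 1005.5 kN.
Governing: min(660.3, 719.3, 575.9, 1005.5) = 575.9 kN → block shear.

575.9 kN (block shear governs)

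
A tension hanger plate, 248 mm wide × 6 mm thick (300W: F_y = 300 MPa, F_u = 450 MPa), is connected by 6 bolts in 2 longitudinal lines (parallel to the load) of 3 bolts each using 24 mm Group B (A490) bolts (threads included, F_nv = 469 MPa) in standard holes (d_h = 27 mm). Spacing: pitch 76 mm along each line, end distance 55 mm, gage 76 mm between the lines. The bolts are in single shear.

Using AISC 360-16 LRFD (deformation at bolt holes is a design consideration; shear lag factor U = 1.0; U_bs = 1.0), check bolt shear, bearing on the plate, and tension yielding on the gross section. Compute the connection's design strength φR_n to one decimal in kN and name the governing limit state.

Bolt shear: A_b = π(24)²/4 = 452.39 mm². φR_n = 0.75 × 469 × 452.39 × 6 × 1 = 954.8 kN.
Bearing (6 mm plate, F_u = 450 MPa): end bolts L_c = 55 − 27/2 = 41.5, R_n = min(1.2×41.5×6×450, 2.4×24×6×450) = 134.46 kN/bolt; interior L_c = 76 − 27 = 49, R_n = 155.52 kN/bolt. φR_n = 0.75 × (2×134.46 + 4×155.52) = 668.3 kN.
Tension yield (gross): A_g = 248×6 = 1488 mm². φR_n = 0.90 × 300 × 1488 = 401.8 kN.
Governing: min(954.8, 668.3, 401.8) = 401.8 kN → gross-section yield.

401.8 kN (gross-section yield governs)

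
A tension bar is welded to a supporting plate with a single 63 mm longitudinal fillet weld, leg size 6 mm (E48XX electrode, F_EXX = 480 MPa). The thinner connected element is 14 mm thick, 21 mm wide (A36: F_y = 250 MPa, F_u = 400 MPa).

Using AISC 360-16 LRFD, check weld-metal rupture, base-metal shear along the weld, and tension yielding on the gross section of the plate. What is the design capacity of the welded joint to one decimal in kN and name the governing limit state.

57.7 kN (weld metal governs)

Weld metal: throat = 0.707×6 = 4.242 mm, L = 63 mm. φR_n = 0.75 × 0.6 × 480 × 4.242 × 63 = 57.7 kN.
Base metal shear (14 mm plate): yield φR_n = 1.0×0.6×250×14×63 = 132.3 kN; rupture φR_n = 0.75×0.6×400×14×63 = 158.8 kN; take 132.3 kN (yield).
Tension yield (gross): A_g = 21×14 = 294 mm². φR_n = 0.90 × 250 × 294 = 66.2 kN.
Governing: min(57.7, 132.3, 66.2) = 57.7 kN → weld metal.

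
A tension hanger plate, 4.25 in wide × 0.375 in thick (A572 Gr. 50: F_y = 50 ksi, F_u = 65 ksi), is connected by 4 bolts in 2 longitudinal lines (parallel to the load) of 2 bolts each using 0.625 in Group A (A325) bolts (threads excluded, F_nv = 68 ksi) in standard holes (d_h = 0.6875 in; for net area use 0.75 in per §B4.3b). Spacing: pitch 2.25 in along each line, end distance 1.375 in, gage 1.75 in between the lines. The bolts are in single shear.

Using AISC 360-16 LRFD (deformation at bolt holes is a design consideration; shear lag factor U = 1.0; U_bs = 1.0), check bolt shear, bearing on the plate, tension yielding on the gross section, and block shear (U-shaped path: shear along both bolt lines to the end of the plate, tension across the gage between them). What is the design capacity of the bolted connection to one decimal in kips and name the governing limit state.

62.6 kips (bolt shear governs)

Bolt shear: A_b = π(0.625)²/4 = 0.3068 in². φR_n = 0.75 × 68 × 0.3068 × 4 × 1 = 62.6 kips.
Bearing (0.375 in plate, F_u = 65 ksi): end bolts L_c = 1.375 − 0.6875/2 = 1.03125, R_n = min(1.2×1.03125×0.375×65, 2.4×0.625×0.375×65) = 30.164 kips/bolt; interior L_c = 2.25 − 0.6875 = 1.5625, R_n = 36.563 kips/bolt. φR_n = 0.75 × (2×30.164 + 2×36.563) = 100.1 kips.
Tension yield (gross): A_g = 4.25×0.375 = 1.5938 in². φR_n = 0.90 × 50 × 1.5938 = 71.7 kips.
Block shear: shear path 2×[1.375+1×2.25] = 2×3.625 in, A_gv = 2.7188, A_nv = 2×(3.625 − 1.5×0.75)×0.375 = 1.875 in²; tension across gage: (1.75 − 1×0.75)×0.375 = 0.375 in². R_n = min(0.6×65×1.875, 0.6×50×2.7188) + 1.0×65×0.375 = min(73.125, 81.564) + 24.375 = 97.5 kips. φR_n = 0.75 × 97.5 = 73.1 kips.
Governing: min(62.6, 100.1, 71.7, 73.1) = 62.6 kips → bolt shear.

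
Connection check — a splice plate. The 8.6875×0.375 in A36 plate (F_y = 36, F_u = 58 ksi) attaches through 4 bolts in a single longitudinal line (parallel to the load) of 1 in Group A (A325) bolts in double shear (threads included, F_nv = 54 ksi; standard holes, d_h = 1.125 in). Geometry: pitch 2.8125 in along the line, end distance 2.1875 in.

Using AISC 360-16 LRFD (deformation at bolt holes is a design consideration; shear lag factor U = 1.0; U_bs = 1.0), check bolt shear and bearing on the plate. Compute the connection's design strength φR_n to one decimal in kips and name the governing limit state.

130.9 kips (bearing governs)

Bolt shear: A_b = π(1)²/4 = 0.7854 in². φR_n = 0.75 × 54 × 0.7854 × 4 × 2 = 254.5 kips.
Bearing (0.375 in plate, F_u = 58 ksi): end bolts L_c = 2.1875 − 1.125/2 = 1.625, R_n = min(1.2×1.625×0.375×58, 2.4×1×0.375×58) = 42.413 kips/bolt; interior L_c = 2.8125 − 1.125 = 1.6875, R_n = 44.044 kips/bolt. φR_n = 0.75 × (1×42.413 + 3×44.044) = 130.9 kips.
Governing: min(254.5, 130.9) = 130.9 kips → bearing.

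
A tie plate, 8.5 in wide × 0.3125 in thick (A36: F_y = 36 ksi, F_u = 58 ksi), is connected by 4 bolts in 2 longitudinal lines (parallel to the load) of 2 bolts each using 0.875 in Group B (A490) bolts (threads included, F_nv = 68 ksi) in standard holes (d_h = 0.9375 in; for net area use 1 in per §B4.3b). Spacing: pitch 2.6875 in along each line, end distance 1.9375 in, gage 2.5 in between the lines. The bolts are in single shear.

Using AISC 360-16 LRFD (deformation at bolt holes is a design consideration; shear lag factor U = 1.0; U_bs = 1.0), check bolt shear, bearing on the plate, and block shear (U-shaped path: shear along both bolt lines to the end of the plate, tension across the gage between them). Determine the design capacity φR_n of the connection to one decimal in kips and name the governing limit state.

Bolt shear: A_b = π(0.875)²/4 = 0.60132 in². φR_n = 0.75 × 68 × 0.60132 × 4 × 1 = 122.7 kips.
Bearing (0.3125 in plate, F_u = 58 ksi): end bolts L_c = 1.9375 − 0.9375/2 = 1.46875, R_n = min(1.2×1.46875×0.3125×58, 2.4×0.875×0.3125×58) = 31.945 kips/bolt; interior L_c = 2.6875 − 0.9375 = 1.75, R_n = 38.063 kips/bolt. φR_n = 0.75 × (2×31.945 + 2×38.063) = 105.0 kips.
Block shear: shear path 2×[1.9375+1×2.6875] = 2×4.625 in, A_gv = 2.8906, A_nv = 2×(4.625 − 1.5×1)×0.3125 = 1.9531 in²; tension across gage: (2.5 − 1×1)×0.3125 = 0.46875 in². R_n = min(0.6×58×1.9531, 0.6×36×2.8906) + 1.0×58×0.46875 = min(67.968, 62.437) + 27.188 = 89.625 kips. φR_n = 0.75 × 89.625 = 67.2 kips.
Governing: min(122.7, 105.0, 67.2) = 67.2 kips → block shear.

67.2 kips (block shear governs)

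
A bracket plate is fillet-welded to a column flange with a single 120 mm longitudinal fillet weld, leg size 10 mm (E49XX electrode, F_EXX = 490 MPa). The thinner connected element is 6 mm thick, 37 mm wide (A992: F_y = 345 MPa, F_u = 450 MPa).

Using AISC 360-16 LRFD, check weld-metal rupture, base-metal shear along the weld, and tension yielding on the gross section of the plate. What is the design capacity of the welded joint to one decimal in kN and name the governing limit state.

Weld metal: throat = 0.707×10 = 7.07 mm, L = 120 mm. φR_n = 0.75 × 0.6 × 490 × 7.07 × 120 = 187.1 kN.
Base metal shear (6 mm plate): yield φR_n = 1.0×0.6×345×6×120 = 149.0 kN; rupture φR_n = 0.75×0.6×450×6×120 = 145.8 kN; take 145.8 kN (rupture).
Tension yield (gross): A_g = 37×6 = 222 mm². φR_n = 0.90 × 345 × 222 = 68.9 kN.
Governing: min(187.1, 145.8, 68.9) = 68.9 kN → gross-section yield.

68.9 kN (gross-section yield governs)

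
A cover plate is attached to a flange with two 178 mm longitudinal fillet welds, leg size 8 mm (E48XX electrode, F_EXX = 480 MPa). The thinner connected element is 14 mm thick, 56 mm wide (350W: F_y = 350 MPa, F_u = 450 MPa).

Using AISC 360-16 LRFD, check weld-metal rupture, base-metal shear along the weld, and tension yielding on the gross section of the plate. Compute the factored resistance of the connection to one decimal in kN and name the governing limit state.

Weld metal: throat = 0.707×8 = 5.656 mm, L = 2×178 = 356 mm. φR_n = 0.75 × 0.6 × 480 × 5.656 × 356 = 434.9 kN.
Base metal shear (14 mm plate): yield φR_n = 1.0×0.6×350×14×356 = 1046.6 kN; rupture φR_n = 0.75×0.6×450×14×356 = 1009.3 kN; take 1009.3 kN (rupture).
Tension yield (gross): A_g = 56×14 = 784 mm². φR_n = 0.90 × 350 × 784 = 247.0 kN.
Governing: min(434.9, 1009.3, 247.0) = 247.0 kN → gross-section yield.

247.0 kN (gross-section yield governs)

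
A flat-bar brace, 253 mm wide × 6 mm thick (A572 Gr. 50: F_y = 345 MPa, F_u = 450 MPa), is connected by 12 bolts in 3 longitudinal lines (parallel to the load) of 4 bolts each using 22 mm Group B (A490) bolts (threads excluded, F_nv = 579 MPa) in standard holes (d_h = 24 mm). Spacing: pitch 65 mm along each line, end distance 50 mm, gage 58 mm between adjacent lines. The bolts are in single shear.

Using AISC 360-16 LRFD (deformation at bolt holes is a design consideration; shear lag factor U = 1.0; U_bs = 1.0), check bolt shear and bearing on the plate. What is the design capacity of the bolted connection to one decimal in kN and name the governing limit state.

Bolt shear: A_b = π(22)²/4 = 380.13 mm². φR_n = 0.75 × 579 × 380.13 × 12 × 1 = 1980.9 kN.
Bearing (6 mm plate, F_u = 450 MPa): end bolts L_c = 50 − 24/2 = 38, R_n = min(1.2×38×6×450, 2.4×22×6×450) = 123.12 kN/bolt; interior L_c = 65 − 24 = 41, R_n = 132.84 kN/bolt. φR_n = 0.75 × (3×123.12 + 9×132.84) = 1173.7 kN.
Governing: min(1980.9, 1173.7) = 1173.7 kN → bearing.

1173.7 kN (bearing governs)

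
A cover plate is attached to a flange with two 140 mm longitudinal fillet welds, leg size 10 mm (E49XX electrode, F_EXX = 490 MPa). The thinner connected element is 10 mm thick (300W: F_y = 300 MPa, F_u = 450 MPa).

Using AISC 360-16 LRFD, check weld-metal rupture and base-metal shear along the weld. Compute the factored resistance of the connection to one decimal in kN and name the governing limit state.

Weld metal: throat = 0.707×10 = 7.07 mm, L = 2×140 = 280 mm. φR_n = 0.75 × 0.6 × 490 × 7.07 × 280 = 436.5 kN.
Base metal shear (10 mm plate): yield φR_n = 1.0×0.6×300×10×280 = 504.0 kN; rupture φR_n = 0.75×0.6×450×10×280 = 567.0 kN; take 504.0 kN (yield).
Governing: min(436.5, 504.0) = 436.5 kN → weld metal.

436.5 kN (weld metal governs)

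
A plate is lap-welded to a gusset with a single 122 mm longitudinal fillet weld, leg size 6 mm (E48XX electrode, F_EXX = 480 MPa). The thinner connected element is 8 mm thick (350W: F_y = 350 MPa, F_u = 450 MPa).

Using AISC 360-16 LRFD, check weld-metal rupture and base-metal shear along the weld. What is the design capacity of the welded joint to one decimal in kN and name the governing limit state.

111.8 kN (weld metal governs)

Weld metal: throat = 0.707×6 = 4.242 mm, L = 122 mm. φR_n = 0.75 × 0.6 × 480 × 4.242 × 122 = 111.8 kN.
Base metal shear (8 mm plate): yield φR_n = 1.0×0.6×350×8×122 = 205.0 kN; rupture φR_n = 0.75×0.6×450×8×122 = 197.6 kN; take 197.6 kN (rupture).
Governing: min(111.8, 197.6) = 111.8 kN → weld metal.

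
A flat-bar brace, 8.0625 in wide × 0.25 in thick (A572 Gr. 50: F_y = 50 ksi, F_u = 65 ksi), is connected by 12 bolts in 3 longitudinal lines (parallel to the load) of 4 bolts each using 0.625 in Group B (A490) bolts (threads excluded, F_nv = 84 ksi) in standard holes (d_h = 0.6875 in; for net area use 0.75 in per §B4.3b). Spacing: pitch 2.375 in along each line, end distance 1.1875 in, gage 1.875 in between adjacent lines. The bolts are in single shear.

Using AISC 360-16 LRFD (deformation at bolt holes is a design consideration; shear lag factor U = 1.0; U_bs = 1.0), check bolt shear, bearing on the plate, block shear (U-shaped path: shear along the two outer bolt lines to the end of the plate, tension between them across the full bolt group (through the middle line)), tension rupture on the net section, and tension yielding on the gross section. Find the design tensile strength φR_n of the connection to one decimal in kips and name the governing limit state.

Bolt shear: A_b = π(0.625)²/4 = 0.3068 in². φR_n = 0.75 × 84 × 0.3068 × 12 × 1 = 231.9 kips.
Bearing (0.25 in plate, F_u = 65 ksi): end bolts L_c = 1.1875 − 0.6875/2 = 0.84375, R_n = min(1.2×0.84375×0.25×65, 2.4×0.625×0.25×65) = 16.453 kips/bolt; interior L_c = 2.375 − 0.6875 = 1.6875, R_n = 24.375 kips/bolt. φR_n = 0.75 × (3×16.453 + 9×24.375) = 201.6 kips.
Block shear: shear path 2×[1.1875+3×2.375] = 2×8.3125 in, A_gv = 4.1563, A_nv = 2×(8.3125 − 3.5×0.75)×0.25 = 2.8438 in²; tension across gage: (3.75 − 2×0.75)×0.25 = 0.5625 in². R_n = min(0.6×65×2.8438, 0.6×50×4.1563) + 1.0×65×0.5625 = min(110.91, 124.69) + 36.563 = 147.47 kips. φR_n = 0.75 × 147.47 = 110.6 kips.
Tension rupture (net): A_n = (8.0625 − 3×0.75)×0.25 = 1.4531 in² (U = 1.0, A_e = A_n). φR_n = 0.75 × 65 × 1.4531 = 70.8 kips.
Tension yield (gross): A_g = 8.0625×0.25 = 2.0156 in². φR_n = 0.90 × 50 × 2.0156 = 90.7 kips.
Governing: min(231.9, 201.6, 110.6, 70.8, 90.7) = 70.8 kips → net-section rupture.

70.8 kips (net-section rupture governs)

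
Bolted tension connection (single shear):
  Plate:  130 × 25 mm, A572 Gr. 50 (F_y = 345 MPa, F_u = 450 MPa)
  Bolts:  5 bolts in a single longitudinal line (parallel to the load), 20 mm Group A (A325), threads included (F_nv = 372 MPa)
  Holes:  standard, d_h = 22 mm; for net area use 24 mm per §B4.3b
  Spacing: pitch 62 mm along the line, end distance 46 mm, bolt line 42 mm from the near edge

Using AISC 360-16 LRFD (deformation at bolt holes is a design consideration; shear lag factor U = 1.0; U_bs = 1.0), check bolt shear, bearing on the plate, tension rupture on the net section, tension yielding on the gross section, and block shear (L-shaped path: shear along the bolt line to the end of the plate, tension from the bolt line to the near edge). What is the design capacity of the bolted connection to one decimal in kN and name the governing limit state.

Bolt shear: A_b = π(20)²/4 = 314.16 mm². φR_n = 0.75 × 372 × 314.16 × 5 × 1 = 438.3 kN.
Bearing (25 mm plate, F_u = 450 MPa): end bolts L_c = 46 − 22/2 = 35, R_n = min(1.2×35×25×450, 2.4×20×25×450) = 472.5 kN/bolt; interior L_c = 62 − 22 = 40, R_n = 540 kN/bolt. φR_n = 0.75 × (1×472.5 + 4×540) = 1974.4 kN.
Tension rupture (net): A_n = (130 − 1×24)×25 = 2650 mm² (U = 1.0, A_e = A_n). φR_n = 0.75 × 450 × 2650 = 894.4 kN.
Tension yield (gross): A_g = 130×25 = 3250 mm². φR_n = 0.90 × 345 × 3250 = 1009.1 kN.
Block shear: shear path 1×[46+4×62] = 1×294 mm, A_gv = 7350, A_nv = 1×(294 − 4.5×24)×25 = 4650 mm²; tension to near edge: (42 − 0.5×24)×25 = 750 mm². R_n = min(0.6×450×4650, 0.6×345×7350) + 1.0×450×750 = min(1255.5, 1521.5) + 337.5 = 1593 kN. φR_n = 0.75 × 1593 = 1194.8 kN.
Governing: min(438.3, 1974.4, 894.4, 1009.1, 1194.8) = 438.3 kN → bolt shear.

438.3 kN (bolt shear governs)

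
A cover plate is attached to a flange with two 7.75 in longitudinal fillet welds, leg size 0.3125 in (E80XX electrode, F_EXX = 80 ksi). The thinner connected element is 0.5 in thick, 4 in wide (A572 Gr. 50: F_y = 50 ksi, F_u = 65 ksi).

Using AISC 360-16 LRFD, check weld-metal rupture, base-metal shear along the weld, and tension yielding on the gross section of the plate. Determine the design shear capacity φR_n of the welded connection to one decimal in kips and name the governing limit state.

90.0 kips (gross-section yield governs)

Weld metal: throat = 0.707×0.3125 = 0.22094 in, L = 2×7.75 = 15.5 in. φR_n = 0.75 × 0.6 × 80 × 0.22094 × 15.5 = 123.3 kips.
Base metal shear (0.5 in plate): yield φR_n = 1.0×0.6×50×0.5×15.5 = 232.5 kips; rupture φR_n = 0.75×0.6×65×0.5×15.5 = 226.7 kips; take 226.7 kips (rupture).
Tension yield (gross): A_g = 4×0.5 = 2 in². φR_n = 0.90 × 50 × 2 = 90.0 kips.
Governing: min(123.3, 226.7, 90.0) = 90.0 kips → gross-section yield.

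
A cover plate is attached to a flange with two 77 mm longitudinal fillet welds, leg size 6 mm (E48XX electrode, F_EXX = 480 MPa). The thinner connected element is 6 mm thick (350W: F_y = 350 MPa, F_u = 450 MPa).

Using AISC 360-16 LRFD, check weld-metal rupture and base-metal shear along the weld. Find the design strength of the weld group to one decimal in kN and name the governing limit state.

Weld metal: throat = 0.707×6 = 4.242 mm, L = 2×77 = 154 mm. φR_n = 0.75 × 0.6 × 480 × 4.242 × 154 = 141.1 kN.
Base metal shear (6 mm plate): yield φR_n = 1.0×0.6×350×6×154 = 194.0 kN; rupture φR_n = 0.75×0.6×450×6×154 = 187.1 kN; take 187.1 kN (rupture).
Governing: min(141.1, 187.1) = 141.1 kN → weld metal.

141.1 kN (weld metal governs)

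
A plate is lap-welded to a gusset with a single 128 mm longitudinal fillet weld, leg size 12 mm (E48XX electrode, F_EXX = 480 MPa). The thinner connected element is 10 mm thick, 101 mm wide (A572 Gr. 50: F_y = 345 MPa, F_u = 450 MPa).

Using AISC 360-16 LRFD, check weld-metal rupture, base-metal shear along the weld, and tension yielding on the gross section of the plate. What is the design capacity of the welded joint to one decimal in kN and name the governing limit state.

Weld metal: throat = 0.707×12 = 8.484 mm, L = 128 mm. φR_n = 0.75 × 0.6 × 480 × 8.484 × 128 = 234.6 kN.
Base metal shear (10 mm plate): yield φR_n = 1.0×0.6×345×10×128 = 265.0 kN; rupture φR_n = 0.75×0.6×450×10×128 = 259.2 kN; take 259.2 kN (rupture).
Tension yield (gross): A_g = 101×10 = 1010 mm². φR_n = 0.90 × 345 × 1010 = 313.6 kN.
Governing: min(234.6, 259.2, 313.6) = 234.6 kN → weld metal.

234.6 kN (weld metal governs)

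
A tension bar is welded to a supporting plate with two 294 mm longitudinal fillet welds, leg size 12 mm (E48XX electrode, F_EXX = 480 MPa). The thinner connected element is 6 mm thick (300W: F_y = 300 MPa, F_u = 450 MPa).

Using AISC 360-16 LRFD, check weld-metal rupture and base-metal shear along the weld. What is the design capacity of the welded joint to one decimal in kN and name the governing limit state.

Weld metal: throat = 0.707×12 = 8.484 mm, L = 2×294 = 588 mm. φR_n = 0.75 × 0.6 × 480 × 8.484 × 588 = 1077.5 kN.
Base metal shear (6 mm plate): yield φR_n = 1.0×0.6×300×6×588 = 635.0 kN; rupture φR_n = 0.75×0.6×450×6×588 = 714.4 kN; take 635.0 kN (yield).
Governing: min(1077.5, 635.0) = 635.0 kN → base-metal shear.

635.0 kN (base-metal shear governs)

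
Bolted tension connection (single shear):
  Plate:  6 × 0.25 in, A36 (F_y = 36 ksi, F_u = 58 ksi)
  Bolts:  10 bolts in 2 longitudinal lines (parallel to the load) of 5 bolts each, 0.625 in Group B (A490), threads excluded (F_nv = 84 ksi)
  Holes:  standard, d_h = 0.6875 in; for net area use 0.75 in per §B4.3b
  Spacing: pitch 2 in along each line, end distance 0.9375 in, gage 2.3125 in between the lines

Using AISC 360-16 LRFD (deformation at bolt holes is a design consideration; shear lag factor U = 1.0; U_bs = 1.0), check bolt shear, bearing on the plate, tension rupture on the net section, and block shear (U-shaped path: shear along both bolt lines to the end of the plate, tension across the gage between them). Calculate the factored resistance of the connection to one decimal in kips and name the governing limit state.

Bolt shear: A_b = π(0.625)²/4 = 0.3068 in². φR_n = 0.75 × 84 × 0.3068 × 10 × 1 = 193.3 kips.
Bearing (0.25 in plate, F_u = 58 ksi): end bolts L_c = 0.9375 − 0.6875/2 = 0.59375, R_n = min(1.2×0.59375×0.25×58, 2.4×0.625×0.25×58) = 10.331 kips/bolt; interior L_c = 2 − 0.6875 = 1.3125, R_n = 21.75 kips/bolt. φR_n = 0.75 × (2×10.331 + 8×21.75) = 146.0 kips.
Tension rupture (net): A_n = (6 − 2×0.75)×0.25 = 1.125 in² (U = 1.0, A_e = A_n). φR_n = 0.75 × 58 × 1.125 = 48.9 kips.
Block shear: shear path 2×[0.9375+4×2] = 2×8.9375 in, A_gv = 4.4688, A_nv = 2×(8.9375 − 4.5×0.75)×0.25 = 2.7813 in²; tension across gage: (2.3125 − 1×0.75)×0.25 = 0.39063 in². R_n = min(0.6×58×2.7813, 0.6×36×4.4688) + 1.0×58×0.39063 = min(96.789, 96.526) + 22.657 = 119.18 kips. φR_n = 0.75 × 119.18 = 89.4 kips.
Governing: min(193.3, 146.0, 48.9, 89.4) = 48.9 kips → net-section rupture.

48.9 kips (net-section rupture governs)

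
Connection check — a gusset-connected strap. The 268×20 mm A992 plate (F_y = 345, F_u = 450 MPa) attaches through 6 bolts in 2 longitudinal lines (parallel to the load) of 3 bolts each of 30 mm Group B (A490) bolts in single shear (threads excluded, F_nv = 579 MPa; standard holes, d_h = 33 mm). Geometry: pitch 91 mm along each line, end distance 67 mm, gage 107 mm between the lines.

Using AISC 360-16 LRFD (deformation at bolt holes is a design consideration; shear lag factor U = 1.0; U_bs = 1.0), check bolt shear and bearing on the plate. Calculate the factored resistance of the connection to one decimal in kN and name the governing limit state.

Bolt shear: A_b = π(30)²/4 = 706.86 mm². φR_n = 0.75 × 579 × 706.86 × 6 × 1 = 1841.7 kN.
Bearing (20 mm plate, F_u = 450 MPa): end bolts L_c = 67 − 33/2 = 50.5, R_n = min(1.2×50.5×20×450, 2.4×30×20×450) = 545.4 kN/bolt; interior L_c = 91 − 33 = 58, R_n = 626.4 kN/bolt. φR_n = 0.75 × (2×545.4 + 4×626.4) = 2697.3 kN.
Governing: min(1841.7, 2697.3) = 1841.7 kN → bolt shear.

1841.7 kN (bolt shear governs)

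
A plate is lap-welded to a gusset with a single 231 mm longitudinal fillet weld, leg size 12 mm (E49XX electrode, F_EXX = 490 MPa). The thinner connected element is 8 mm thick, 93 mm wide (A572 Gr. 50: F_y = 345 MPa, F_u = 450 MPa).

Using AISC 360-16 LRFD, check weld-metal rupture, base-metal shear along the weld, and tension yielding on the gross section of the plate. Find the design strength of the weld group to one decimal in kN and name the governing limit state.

Weld metal: throat = 0.707×12 = 8.484 mm, L = 231 mm. φR_n = 0.75 × 0.6 × 490 × 8.484 × 231 = 432.1 kN.
Base metal shear (8 mm plate): yield φR_n = 1.0×0.6×345×8×231 = 382.5 kN; rupture φR_n = 0.75×0.6×450×8×231 = 374.2 kN; take 374.2 kN (rupture).
Tension yield (gross): A_g = 93×8 = 744 mm². φR_n = 0.90 × 345 × 744 = 231.0 kN.
Governing: min(432.1, 374.2, 231.0) = 231.0 kN → gross-section yield.

231.0 kN (gross-section yield governs)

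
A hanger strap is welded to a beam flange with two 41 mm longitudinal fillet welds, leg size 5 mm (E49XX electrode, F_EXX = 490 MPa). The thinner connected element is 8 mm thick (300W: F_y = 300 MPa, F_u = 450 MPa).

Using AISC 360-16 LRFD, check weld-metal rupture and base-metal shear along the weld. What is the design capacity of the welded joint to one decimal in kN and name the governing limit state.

Weld metal: throat = 0.707×5 = 3.535 mm, L = 2×41 = 82 mm. φR_n = 0.75 × 0.6 × 490 × 3.535 × 82 = 63.9 kN.
Base metal shear (8 mm plate): yield φR_n = 1.0×0.6×300×8×82 = 118.1 kN; rupture φR_n = 0.75×0.6×450×8×82 = 132.8 kN; take 118.1 kN (yield).
Governing: min(63.9, 118.1) = 63.9 kN → weld metal.

63.9 kN (weld metal governs)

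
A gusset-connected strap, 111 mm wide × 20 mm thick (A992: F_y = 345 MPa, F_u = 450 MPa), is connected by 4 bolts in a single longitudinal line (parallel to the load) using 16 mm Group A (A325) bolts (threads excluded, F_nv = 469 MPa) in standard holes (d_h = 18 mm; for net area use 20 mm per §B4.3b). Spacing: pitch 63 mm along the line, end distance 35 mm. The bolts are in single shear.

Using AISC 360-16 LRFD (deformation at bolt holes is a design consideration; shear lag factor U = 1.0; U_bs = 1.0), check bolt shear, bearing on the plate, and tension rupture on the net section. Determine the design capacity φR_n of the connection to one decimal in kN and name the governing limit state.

282.9 kN (bolt shear governs)

Bolt shear: A_b = π(16)²/4 = 201.06 mm². φR_n = 0.75 × 469 × 201.06 × 4 × 1 = 282.9 kN.
Bearing (20 mm plate, F_u = 450 MPa): end bolts L_c = 35 − 18/2 = 26, R_n = min(1.2×26×20×450, 2.4×16×20×450) = 280.8 kN/bolt; interior L_c = 63 − 18 = 45, R_n = 345.6 kN/bolt. φR_n = 0.75 × (1×280.8 + 3×345.6) = 988.2 kN.
Tension rupture (net): A_n = (111 − 1×20)×20 = 1820 mm² (U = 1.0, A_e = A_n). φR_n = 0.75 × 450 × 1820 = 614.3 kN.
Governing: min(282.9, 988.2, 614.3) = 282.9 kN → bolt shear.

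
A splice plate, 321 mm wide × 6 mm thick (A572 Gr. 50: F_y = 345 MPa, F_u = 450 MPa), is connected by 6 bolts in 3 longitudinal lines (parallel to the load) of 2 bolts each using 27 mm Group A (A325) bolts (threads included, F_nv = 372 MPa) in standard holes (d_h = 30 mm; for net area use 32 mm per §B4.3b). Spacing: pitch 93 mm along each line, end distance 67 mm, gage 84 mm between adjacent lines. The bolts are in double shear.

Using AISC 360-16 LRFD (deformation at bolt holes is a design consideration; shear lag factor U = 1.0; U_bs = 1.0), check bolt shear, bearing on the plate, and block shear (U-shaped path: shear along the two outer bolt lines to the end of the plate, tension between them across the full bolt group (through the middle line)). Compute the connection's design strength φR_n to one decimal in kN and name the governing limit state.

Bolt shear: A_b = π(27)²/4 = 572.56 mm². φR_n = 0.75 × 372 × 572.56 × 6 × 2 = 1916.9 kN.
Bearing (6 mm plate, F_u = 450 MPa): end bolts L_c = 67 − 30/2 = 52, R_n = min(1.2×52×6×450, 2.4×27×6×450) = 168.48 kN/bolt; interior L_c = 93 − 30 = 63, R_n = 174.96 kN/bolt. φR_n = 0.75 × (3×168.48 + 3×174.96) = 772.7 kN.
Block shear: shear path 2×[67+1×93] = 2×160 mm, A_gv = 1920, A_nv = 2×(160 − 1.5×32)×6 = 1344 mm²; tension across gage: (168 − 2×32)×6 = 624 mm². R_n = min(0.6×450×1344, 0.6×345×1920) + 1.0×450×624 = min(362.88, 397.44) + 280.8 = 643.68 kN. φR_n = 0.75 × 643.68 = 482.8 kN.
Governing: min(1916.9, 772.7, 482.8) = 482.8 kN → block shear.

482.8 kN (block shear governs)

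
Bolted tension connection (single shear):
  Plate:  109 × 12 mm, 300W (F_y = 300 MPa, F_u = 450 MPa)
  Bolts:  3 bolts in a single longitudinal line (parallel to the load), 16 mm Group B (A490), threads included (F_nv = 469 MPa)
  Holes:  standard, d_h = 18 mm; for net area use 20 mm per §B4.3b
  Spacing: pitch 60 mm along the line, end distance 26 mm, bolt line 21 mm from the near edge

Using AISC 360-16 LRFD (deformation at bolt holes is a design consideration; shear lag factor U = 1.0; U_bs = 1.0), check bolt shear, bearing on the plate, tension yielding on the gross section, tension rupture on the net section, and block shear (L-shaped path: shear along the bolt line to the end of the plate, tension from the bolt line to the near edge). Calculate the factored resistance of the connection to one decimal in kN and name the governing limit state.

212.2 kN (bolt shear governs)

Bolt shear: A_b = π(16)²/4 = 201.06 mm². φR_n = 0.75 × 469 × 201.06 × 3 × 1 = 212.2 kN.
Bearing (12 mm plate, F_u = 450 MPa): end bolts L_c = 26 − 18/2 = 17, R_n = min(1.2×17×12×450, 2.4×16×12×450) = 110.16 kN/bolt; interior L_c = 60 − 18 = 42, R_n = 207.36 kN/bolt. φR_n = 0.75 × (1×110.16 + 2×207.36) = 393.7 kN.
Tension yield (gross): A_g = 109×12 = 1308 mm². φR_n = 0.90 × 300 × 1308 = 353.2 kN.
Tension rupture (net): A_n = (109 − 1×20)×12 = 1068 mm² (U = 1.0, A_e = A_n). φR_n = 0.75 × 450 × 1068 = 360.5 kN.
Block shear: shear path 1×[26+2×60] = 1×146 mm, A_gv = 1752, A_nv = 1×(146 − 2.5×20)×12 = 1152 mm²; tension to near edge: (21 − 0.5×20)×12 = 132 mm². R_n = min(0.6×450×1152, 0.6×300×1752) + 1.0×450×132 = min(311.04, 315.36) + 59.4 = 370.44 kN. φR_n = 0.75 × 370.44 = 277.8 kN.
Governing: min(212.2, 393.7, 353.2, 360.5, 277.8) = 212.2 kN → bolt shear.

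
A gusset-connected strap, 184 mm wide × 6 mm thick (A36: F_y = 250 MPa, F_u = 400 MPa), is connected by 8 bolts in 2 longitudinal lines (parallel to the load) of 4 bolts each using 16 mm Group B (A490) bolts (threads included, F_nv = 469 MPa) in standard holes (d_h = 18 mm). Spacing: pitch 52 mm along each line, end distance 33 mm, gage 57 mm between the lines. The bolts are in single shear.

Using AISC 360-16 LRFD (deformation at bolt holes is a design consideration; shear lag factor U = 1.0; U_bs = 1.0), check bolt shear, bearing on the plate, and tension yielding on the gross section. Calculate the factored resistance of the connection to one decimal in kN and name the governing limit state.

248.4 kN (gross-section yield governs)

Bolt shear: A_b = π(16)²/4 = 201.06 mm². φR_n = 0.75 × 469 × 201.06 × 8 × 1 = 565.8 kN.
Bearing (6 mm plate, F_u = 400 MPa): end bolts L_c = 33 − 18/2 = 24, R_n = min(1.2×24×6×400, 2.4×16×6×400) = 69.12 kN/bolt; interior L_c = 52 − 18 = 34, R_n = 92.16 kN/bolt. φR_n = 0.75 × (2×69.12 + 6×92.16) = 518.4 kN.
Tension yield (gross): A_g = 184×6 = 1104 mm². φR_n = 0.90 × 250 × 1104 = 248.4 kN.
Governing: min(565.8, 518.4, 248.4) = 248.4 kN → gross-section yield.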